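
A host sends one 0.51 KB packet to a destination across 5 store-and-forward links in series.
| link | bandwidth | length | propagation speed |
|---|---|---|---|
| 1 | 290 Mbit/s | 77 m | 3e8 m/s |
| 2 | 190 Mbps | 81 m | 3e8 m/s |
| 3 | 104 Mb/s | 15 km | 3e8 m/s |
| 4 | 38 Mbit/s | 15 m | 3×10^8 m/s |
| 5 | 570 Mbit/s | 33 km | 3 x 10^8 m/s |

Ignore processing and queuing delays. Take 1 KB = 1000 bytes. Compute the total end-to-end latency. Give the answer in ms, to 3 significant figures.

0.350 ms

L = 4080 bits.
Transmission delays (L/R per hop): 0.014069, 0.0214737, 0.0392308, 0.107368, 0.00715789 ms; sum = 0.1893 ms.
Propagation delays (d/s per hop): 0.000256667, 0.00027, 0.05, 5e-05, 0.11 ms; sum = 0.160577 ms.
End-to-end = 0.350 ms.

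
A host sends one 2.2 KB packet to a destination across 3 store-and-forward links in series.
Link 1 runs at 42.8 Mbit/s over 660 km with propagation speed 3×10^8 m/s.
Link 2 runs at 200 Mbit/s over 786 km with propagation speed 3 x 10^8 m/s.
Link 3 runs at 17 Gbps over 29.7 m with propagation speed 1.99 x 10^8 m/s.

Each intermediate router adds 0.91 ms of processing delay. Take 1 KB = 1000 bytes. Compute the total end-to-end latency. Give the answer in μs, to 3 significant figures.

L = 17600 bits.
Transmission delays (L/R per hop): 411.215, 88, 1.03529 μs; sum = 500.25 μs.
Propagation delays (d/s per hop): 2200, 2620, 0.149246 μs; sum = 4820.15 μs.
Processing at 2 router(s): 2 × 0.91 ms = 1820 μs.
End-to-end = 7140 μs.

7140 μs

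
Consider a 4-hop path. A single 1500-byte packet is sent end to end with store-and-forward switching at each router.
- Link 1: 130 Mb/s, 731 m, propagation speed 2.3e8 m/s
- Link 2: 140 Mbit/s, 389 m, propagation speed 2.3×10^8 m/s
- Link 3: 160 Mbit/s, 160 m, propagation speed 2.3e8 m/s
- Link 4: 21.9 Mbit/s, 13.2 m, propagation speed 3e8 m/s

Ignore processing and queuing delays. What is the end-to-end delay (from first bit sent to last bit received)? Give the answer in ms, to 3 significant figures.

L = 1500 × 8 = 12000 bits.
Transmission delays (L/R per hop): 0.0923077, 0.0857143, 0.075, 0.547945 ms; sum = 0.800967 ms.
Propagation delays (d/s per hop): 0.00317826, 0.0016913, 0.000695652, 4.4e-05 ms; sum = 0.00560922 ms.
End-to-end = 0.807 ms.

0.807 ms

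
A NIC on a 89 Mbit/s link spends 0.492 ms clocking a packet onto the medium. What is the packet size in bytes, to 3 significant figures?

5470 bytes

L = R × t_tx = 89000000 b/s × 0.000492 s = 43788 bits.
In bytes: 43788 / 8 = 5470 bytes.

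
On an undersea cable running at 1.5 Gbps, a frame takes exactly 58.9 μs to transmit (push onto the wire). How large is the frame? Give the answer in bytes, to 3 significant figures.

L = R × t_tx = 1500000000 b/s × 5.89e-05 s = 88350 bits.
In bytes: 88350 / 8 = 11000 bytes.

11000 bytes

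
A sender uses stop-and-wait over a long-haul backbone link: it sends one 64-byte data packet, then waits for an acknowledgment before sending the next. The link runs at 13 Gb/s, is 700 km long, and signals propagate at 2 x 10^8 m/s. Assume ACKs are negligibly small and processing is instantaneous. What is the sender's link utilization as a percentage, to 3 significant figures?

t_tx = L/R = 512/13000000000 = 3.93846e-08 s.
t_prop = 700000/200000000 = 0.0035 s; RTT = 0.007 s.
Cycle = t_tx + RTT = 0.00700004 s.
Utilization = t_tx / cycle = 3.93846e-08/0.00700004 = 0.000563 %.

0.000563 %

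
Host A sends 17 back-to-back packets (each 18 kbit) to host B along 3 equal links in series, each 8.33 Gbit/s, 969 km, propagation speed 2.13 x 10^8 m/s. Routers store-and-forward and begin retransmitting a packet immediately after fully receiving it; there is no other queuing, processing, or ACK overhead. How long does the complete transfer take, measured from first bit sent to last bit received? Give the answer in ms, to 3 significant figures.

13.7 ms

Per-hop transmission t_tx = L/R = 18000/8330000000 = 0.00216086 ms.
Per-hop propagation t_prop = 969000/213000000 = 4.5493 ms.
Pipeline fill: first packet needs 3·t_tx to clear all hops; remaining 16 packets each add one t_tx.
Total = (3+17-1)·t_tx + 3·t_prop = 19·0.00216086 + 3·4.5493 = 13.7 ms.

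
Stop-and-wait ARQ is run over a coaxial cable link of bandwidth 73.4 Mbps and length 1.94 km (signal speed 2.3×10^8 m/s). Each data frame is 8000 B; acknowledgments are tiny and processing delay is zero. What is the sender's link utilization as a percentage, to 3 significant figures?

t_tx = L/R = 64000/73400000 = 0.000871935 s.
t_prop = 1940/2.3e+08 = 8.43478e-06 s; RTT = 1.68696e-05 s.
Cycle = t_tx + RTT = 0.000888804 s.
Utilization = t_tx / cycle = 0.000871935/0.000888804 = 98.1 %.

98.1 %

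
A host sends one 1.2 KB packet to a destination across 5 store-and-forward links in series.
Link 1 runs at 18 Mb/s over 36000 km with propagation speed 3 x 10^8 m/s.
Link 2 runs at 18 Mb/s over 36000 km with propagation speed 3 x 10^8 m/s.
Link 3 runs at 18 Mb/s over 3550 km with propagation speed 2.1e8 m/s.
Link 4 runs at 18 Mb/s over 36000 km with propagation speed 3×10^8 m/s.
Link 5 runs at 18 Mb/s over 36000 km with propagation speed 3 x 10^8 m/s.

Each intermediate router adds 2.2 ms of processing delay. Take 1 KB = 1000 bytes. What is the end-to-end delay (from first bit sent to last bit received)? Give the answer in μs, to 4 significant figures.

L = 9600 bits.
Transmission delay per hop = L/R = 9600/18000000 = 533.333 μs; 5 hops → 2666.67 μs.
Propagation delays (d/s per hop): 120000, 120000, 16904.8, 120000, 120000 μs; sum = 496905 μs.
Processing at 4 router(s): 4 × 2.2 ms = 8800 μs.
End-to-end = 508400 μs.

508400 μs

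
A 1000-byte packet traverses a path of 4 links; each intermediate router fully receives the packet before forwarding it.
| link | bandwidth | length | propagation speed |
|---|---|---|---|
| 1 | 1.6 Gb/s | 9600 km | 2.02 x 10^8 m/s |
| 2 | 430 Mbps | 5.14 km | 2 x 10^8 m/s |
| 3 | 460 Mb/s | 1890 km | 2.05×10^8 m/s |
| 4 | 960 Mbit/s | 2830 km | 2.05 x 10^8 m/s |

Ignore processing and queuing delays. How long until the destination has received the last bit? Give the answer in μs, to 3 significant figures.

70600 μs

L = 1000 × 8 = 8000 bits.
Transmission delays (L/R per hop): 5, 18.6047, 17.3913, 8.33333 μs; sum = 49.3293 μs.
Propagation delays (d/s per hop): 47524.8, 25.7, 9219.51, 13804.9 μs; sum = 70574.8 μs.
End-to-end = 70600 μs.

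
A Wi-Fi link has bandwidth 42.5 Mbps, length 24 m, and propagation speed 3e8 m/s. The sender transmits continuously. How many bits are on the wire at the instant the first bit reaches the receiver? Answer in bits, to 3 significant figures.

3.40 bits

Propagation delay = 24 / 300000000 = 8e-08 s.
BDP = R × t_prop = 42500000 × 8e-08 = 3.4 bits.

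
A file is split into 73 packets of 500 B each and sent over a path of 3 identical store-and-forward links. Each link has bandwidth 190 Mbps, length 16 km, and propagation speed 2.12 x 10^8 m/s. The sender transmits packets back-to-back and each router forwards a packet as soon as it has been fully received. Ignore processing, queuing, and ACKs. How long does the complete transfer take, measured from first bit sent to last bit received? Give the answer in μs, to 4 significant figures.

Per-hop transmission t_tx = L/R = 4000/190000000 = 21.0526 μs.
Per-hop propagation t_prop = 16000/212000000 = 75.4717 μs.
Pipeline fill: first packet needs 3·t_tx to clear all hops; remaining 72 packets each add one t_tx.
Total = (3+73-1)·t_tx + 3·t_prop = 75·21.0526 + 3·75.4717 = 1805 μs.

1805 μs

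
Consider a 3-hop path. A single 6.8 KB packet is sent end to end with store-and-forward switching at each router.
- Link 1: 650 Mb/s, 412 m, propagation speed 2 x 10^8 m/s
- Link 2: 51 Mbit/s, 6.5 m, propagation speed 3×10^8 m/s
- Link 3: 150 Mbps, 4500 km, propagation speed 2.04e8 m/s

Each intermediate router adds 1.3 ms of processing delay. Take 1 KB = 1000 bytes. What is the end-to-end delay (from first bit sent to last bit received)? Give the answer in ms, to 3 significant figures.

L = 54400 bits.
Transmission delays (L/R per hop): 0.0836923, 1.06667, 0.362667 ms; sum = 1.51303 ms.
Propagation delays (d/s per hop): 0.00206, 2.16667e-05, 22.0588 ms; sum = 22.0609 ms.
Processing at 2 router(s): 2 × 1.3 ms = 2.6 ms.
End-to-end = 26.2 ms.

26.2 ms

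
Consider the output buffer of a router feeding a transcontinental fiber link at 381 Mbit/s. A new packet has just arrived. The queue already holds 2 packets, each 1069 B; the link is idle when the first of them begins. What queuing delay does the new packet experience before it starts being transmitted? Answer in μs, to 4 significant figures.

44.89 μs

Each queued packet: L/R = 8552/381000000 = 22.4462 μs.
2 queued → 44.8924 μs.
Queuing delay = 44.89 μs.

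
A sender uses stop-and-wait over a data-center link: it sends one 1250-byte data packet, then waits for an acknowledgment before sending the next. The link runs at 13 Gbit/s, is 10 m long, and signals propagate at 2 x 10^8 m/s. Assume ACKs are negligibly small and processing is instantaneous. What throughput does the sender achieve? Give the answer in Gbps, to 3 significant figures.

11.5 Gbps

t_tx = L/R = 10000/13000000000 = 7.69231e-07 s.
t_prop = 10/200000000 = 5e-08 s; RTT = 1e-07 s.
Cycle = t_tx + RTT = 8.69231e-07 s.
Throughput = L / cycle = 10000 / 8.69231e-07 = 11.5 Gbps.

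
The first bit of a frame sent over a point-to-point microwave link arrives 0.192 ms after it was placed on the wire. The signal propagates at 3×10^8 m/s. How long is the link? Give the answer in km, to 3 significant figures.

d = s × t_prop = 300000000 × 0.000192 = 57.6 km.

57.6 km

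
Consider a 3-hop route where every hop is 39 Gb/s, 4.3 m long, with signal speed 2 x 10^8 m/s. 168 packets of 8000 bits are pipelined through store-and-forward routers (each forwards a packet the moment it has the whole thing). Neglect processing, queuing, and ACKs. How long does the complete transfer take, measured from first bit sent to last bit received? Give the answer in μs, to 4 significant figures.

34.94 μs

Per-hop transmission t_tx = L/R = 8000/39000000000 = 0.205128 μs.
Per-hop propagation t_prop = 4.3/200000000 = 0.0215 μs.
Pipeline fill: first packet needs 3·t_tx to clear all hops; remaining 167 packets each add one t_tx.
Total = (3+168-1)·t_tx + 3·t_prop = 170·0.205128 + 3·0.0215 = 34.94 μs.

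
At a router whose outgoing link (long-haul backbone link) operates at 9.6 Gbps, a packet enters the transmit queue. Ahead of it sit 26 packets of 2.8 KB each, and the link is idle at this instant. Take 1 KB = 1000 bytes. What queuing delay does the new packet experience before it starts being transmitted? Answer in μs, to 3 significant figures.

Each queued packet: L/R = 22400/9600000000 = 2.33333 μs.
26 queued → 60.6667 μs.
Queuing delay = 60.7 μs.

60.7 μs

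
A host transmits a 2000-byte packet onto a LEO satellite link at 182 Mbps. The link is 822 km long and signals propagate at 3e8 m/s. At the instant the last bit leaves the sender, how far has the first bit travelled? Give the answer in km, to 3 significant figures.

26.4 km

t_tx = L/R = 16000/182000000 = 8.79121e-05 s.
Distance = s × t_tx = 300000000 × 8.79121e-05 = 26.4 km.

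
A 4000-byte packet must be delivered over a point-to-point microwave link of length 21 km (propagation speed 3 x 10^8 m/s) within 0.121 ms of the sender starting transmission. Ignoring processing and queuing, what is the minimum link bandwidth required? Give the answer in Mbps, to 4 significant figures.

627.5 Mbps

L = 32000 bits.
Propagation delay = 21000 / 300000000 = 0.07 ms.
Transmission budget = 0.121 − 0.07 = 0.051 ms.
R ≥ L / t_tx = 32000 bits / 5.1e-05 s = 627.5 Mbps.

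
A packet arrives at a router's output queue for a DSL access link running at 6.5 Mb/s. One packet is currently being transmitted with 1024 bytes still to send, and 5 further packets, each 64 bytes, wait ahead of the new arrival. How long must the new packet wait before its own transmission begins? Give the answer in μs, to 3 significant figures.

Each queued packet: L/R = 512/6500000 = 78.7692 μs.
5 queued → 393.846 μs.
Plus remaining 8192 bits of current packet: 1260.31 μs.
Queuing delay = 1650 μs.

1650 μs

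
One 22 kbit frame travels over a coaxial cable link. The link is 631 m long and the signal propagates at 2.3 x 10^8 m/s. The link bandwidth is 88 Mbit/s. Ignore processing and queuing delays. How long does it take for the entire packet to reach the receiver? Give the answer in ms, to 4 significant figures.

L = 22000 bits.
Transmission delay = L/R = 22000 / 88000000 = 0.25 ms.
Propagation delay = d/s = 631 m / 2.3e+08 m/s = 0.00274348 ms.
Total = 0.2527 ms.

0.2527 ms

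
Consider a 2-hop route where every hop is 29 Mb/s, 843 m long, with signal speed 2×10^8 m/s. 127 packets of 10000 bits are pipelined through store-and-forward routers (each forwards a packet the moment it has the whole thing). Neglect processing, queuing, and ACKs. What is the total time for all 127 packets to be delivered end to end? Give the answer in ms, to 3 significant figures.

44.1 ms

Per-hop transmission t_tx = L/R = 10000/29000000 = 0.344828 ms.
Per-hop propagation t_prop = 843/200000000 = 0.004215 ms.
Pipeline fill: first packet needs 2·t_tx to clear all hops; remaining 126 packets each add one t_tx.
Total = (2+127-1)·t_tx + 2·t_prop = 128·0.344828 + 2·0.004215 = 44.1 ms.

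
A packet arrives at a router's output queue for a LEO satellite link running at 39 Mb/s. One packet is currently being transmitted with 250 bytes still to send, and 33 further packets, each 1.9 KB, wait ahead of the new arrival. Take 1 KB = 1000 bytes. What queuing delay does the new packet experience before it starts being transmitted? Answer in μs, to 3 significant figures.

Each queued packet: L/R = 15200/39000000 = 389.744 μs.
33 queued → 12861.5 μs.
Plus remaining 2000 bits of current packet: 51.2821 μs.
Queuing delay = 12900 μs.

12900 μs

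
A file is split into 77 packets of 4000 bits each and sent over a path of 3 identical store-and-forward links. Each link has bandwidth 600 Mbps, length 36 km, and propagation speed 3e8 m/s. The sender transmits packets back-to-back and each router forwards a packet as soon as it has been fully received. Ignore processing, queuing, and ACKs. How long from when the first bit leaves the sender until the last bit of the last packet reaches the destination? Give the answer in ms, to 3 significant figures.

Per-hop transmission t_tx = L/R = 4000/600000000 = 0.00666667 ms.
Per-hop propagation t_prop = 36000/300000000 = 0.12 ms.
Pipeline fill: first packet needs 3·t_tx to clear all hops; remaining 76 packets each add one t_tx.
Total = (3+77-1)·t_tx + 3·t_prop = 79·0.00666667 + 3·0.12 = 0.887 ms.

0.887 ms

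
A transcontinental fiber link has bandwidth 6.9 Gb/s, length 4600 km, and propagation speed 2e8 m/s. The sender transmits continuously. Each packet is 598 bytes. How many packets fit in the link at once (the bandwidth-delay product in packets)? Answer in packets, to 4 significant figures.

33170 packets

Propagation delay = 4600000 / 200000000 = 0.023 s.
BDP = R × t_prop = 6900000000 × 0.023 = 158700000 bits.
In packets of 4784 bits: 33170 packets.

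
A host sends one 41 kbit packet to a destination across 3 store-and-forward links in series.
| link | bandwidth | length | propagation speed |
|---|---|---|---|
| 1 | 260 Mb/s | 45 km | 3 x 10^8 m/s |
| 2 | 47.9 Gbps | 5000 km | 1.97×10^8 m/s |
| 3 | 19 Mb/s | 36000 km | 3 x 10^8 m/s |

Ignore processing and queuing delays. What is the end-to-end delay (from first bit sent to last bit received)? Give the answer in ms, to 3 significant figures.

L = 41000 bits.
Transmission delays (L/R per hop): 0.157692, 0.00085595, 2.15789 ms; sum = 2.31644 ms.
Propagation delays (d/s per hop): 0.15, 25.3807, 120 ms; sum = 145.531 ms.
End-to-end = 148 ms.

148 ms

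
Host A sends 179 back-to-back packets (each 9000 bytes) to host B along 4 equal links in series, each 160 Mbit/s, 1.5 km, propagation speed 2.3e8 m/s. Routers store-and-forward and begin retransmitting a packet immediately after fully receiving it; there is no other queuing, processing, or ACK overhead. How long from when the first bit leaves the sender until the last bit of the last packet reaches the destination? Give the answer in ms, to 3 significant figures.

Per-hop transmission t_tx = L/R = 72000/160000000 = 0.45 ms.
Per-hop propagation t_prop = 1500/2.3e+08 = 0.00652174 ms.
Pipeline fill: first packet needs 4·t_tx to clear all hops; remaining 178 packets each add one t_tx.
Total = (4+179-1)·t_tx + 4·t_prop = 182·0.45 + 4·0.00652174 = 81.9 ms.

81.9 ms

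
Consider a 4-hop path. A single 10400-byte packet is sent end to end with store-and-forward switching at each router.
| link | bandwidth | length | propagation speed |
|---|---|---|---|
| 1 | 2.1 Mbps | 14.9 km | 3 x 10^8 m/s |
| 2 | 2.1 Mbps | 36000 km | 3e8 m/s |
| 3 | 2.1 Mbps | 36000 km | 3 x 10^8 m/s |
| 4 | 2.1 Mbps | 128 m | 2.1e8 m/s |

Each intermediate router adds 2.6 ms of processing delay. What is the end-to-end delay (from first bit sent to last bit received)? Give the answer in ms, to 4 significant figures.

406.3 ms

L = 10400 × 8 = 83200 bits.
Transmission delay per hop = L/R = 83200/2100000 = 39.619 ms; 4 hops → 158.476 ms.
Propagation delays (d/s per hop): 0.0496667, 120, 120, 0.000609524 ms; sum = 240.05 ms.
Processing at 3 router(s): 3 × 2.6 ms = 7.8 ms.
End-to-end = 406.3 ms.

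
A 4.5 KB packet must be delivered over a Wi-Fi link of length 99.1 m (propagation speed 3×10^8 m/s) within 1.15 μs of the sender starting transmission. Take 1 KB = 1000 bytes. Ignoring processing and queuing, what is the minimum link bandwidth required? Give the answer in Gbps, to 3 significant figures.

43.9 Gbps

L = 36000 bits.
Propagation delay = 99.1 / 300000000 = 0.330333 μs.
Transmission budget = 1.15 − 0.330333 = 0.819667 μs.
R ≥ L / t_tx = 36000 bits / 8.19667e-07 s = 43.9 Gbps.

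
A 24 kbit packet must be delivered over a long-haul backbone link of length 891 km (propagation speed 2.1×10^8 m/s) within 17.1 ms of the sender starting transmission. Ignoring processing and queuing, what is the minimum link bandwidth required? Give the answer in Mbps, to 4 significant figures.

1.867 Mbps

Propagation delay = 891000 / 210000000 = 4.24286 ms.
Transmission budget = 17.1 − 4.24286 = 12.8571 ms.
R ≥ L / t_tx = 24000 bits / 0.0128571 s = 1.867 Mbps.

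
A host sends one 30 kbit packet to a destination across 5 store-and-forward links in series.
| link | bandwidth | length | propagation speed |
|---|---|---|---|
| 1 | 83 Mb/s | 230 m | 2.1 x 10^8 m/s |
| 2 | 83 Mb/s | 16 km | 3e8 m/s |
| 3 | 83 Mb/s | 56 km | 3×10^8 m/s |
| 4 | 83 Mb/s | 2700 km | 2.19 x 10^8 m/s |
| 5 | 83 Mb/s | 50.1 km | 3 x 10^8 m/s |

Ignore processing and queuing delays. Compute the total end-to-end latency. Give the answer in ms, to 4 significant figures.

L = 30000 bits.
Transmission delay per hop = L/R = 30000/83000000 = 0.361446 ms; 5 hops → 1.80723 ms.
Propagation delays (d/s per hop): 0.00109524, 0.0533333, 0.186667, 12.3288, 0.167 ms; sum = 12.7369 ms.
End-to-end = 14.54 ms.

14.54 ms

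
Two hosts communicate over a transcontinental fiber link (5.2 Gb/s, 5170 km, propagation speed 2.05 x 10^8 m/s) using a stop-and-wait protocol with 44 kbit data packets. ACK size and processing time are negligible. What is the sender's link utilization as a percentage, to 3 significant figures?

0.0168 %

t_tx = L/R = 44000/5200000000 = 8.46154e-06 s.
t_prop = 5170000/2.05e+08 = 0.0252195 s; RTT = 0.050439 s.
Cycle = t_tx + RTT = 0.0504475 s.
Utilization = t_tx / cycle = 8.46154e-06/0.0504475 = 0.0168 %.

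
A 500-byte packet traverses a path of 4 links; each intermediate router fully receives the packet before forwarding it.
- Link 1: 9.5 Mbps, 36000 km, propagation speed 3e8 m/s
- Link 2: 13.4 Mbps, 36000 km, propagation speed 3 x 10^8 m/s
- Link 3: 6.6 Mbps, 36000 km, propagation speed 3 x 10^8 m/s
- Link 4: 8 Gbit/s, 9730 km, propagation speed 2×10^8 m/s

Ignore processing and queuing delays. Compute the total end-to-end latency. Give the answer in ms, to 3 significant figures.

410 ms

L = 500 × 8 = 4000 bits.
Transmission delays (L/R per hop): 0.421053, 0.298507, 0.606061, 0.0005 ms; sum = 1.32612 ms.
Propagation delays (d/s per hop): 120, 120, 120, 48.65 ms; sum = 408.65 ms.
End-to-end = 410 ms.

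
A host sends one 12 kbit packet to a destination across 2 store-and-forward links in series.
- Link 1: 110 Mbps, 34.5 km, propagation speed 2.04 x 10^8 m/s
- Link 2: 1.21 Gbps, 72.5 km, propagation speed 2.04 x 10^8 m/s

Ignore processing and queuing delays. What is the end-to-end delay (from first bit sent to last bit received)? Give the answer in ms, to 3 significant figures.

0.644 ms

L = 12000 bits.
Transmission delays (L/R per hop): 0.109091, 0.00991736 ms; sum = 0.119008 ms.
Propagation delays (d/s per hop): 0.169118, 0.355392 ms; sum = 0.52451 ms.
End-to-end = 0.644 ms.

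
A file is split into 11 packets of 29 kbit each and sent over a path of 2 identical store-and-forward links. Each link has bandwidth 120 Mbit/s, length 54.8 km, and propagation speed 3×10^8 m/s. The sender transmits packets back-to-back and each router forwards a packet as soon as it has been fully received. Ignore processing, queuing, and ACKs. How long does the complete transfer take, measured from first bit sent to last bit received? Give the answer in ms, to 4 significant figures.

3.265 ms

Per-hop transmission t_tx = L/R = 29000/120000000 = 0.241667 ms.
Per-hop propagation t_prop = 54800/300000000 = 0.182667 ms.
Pipeline fill: first packet needs 2·t_tx to clear all hops; remaining 10 packets each add one t_tx.
Total = (2+11-1)·t_tx + 2·t_prop = 12·0.241667 + 2·0.182667 = 3.265 ms.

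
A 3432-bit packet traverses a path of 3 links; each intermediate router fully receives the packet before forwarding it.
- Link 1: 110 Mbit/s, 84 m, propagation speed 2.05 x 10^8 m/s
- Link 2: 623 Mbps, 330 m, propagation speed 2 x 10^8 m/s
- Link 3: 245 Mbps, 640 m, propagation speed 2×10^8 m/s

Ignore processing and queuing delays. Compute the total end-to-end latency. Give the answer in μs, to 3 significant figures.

Transmission delays (L/R per hop): 31.2, 5.50883, 14.0082 μs; sum = 50.717 μs.
Propagation delays (d/s per hop): 0.409756, 1.65, 3.2 μs; sum = 5.25976 μs.
End-to-end = 56.0 μs.

56.0 μs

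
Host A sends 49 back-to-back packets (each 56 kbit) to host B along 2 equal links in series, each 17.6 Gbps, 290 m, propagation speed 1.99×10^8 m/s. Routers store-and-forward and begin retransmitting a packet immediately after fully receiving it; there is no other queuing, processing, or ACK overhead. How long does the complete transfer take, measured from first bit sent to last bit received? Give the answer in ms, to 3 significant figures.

0.162 ms

Per-hop transmission t_tx = L/R = 56000/17600000000 = 0.00318182 ms.
Per-hop propagation t_prop = 290/199000000 = 0.00145729 ms.
Pipeline fill: first packet needs 2·t_tx to clear all hops; remaining 48 packets each add one t_tx.
Total = (2+49-1)·t_tx + 2·t_prop = 50·0.00318182 + 2·0.00145729 = 0.162 ms.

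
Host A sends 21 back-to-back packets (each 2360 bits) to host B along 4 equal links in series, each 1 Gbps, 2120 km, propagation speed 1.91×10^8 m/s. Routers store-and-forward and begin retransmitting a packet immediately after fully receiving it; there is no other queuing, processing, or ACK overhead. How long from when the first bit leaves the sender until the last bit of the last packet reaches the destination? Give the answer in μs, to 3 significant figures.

Per-hop transmission t_tx = L/R = 2360/1000000000 = 2.36 μs.
Per-hop propagation t_prop = 2120000/191000000 = 11099.5 μs.
Pipeline fill: first packet needs 4·t_tx to clear all hops; remaining 20 packets each add one t_tx.
Total = (4+21-1)·t_tx + 4·t_prop = 24·2.36 + 4·11099.5 = 44500 μs.

44500 μs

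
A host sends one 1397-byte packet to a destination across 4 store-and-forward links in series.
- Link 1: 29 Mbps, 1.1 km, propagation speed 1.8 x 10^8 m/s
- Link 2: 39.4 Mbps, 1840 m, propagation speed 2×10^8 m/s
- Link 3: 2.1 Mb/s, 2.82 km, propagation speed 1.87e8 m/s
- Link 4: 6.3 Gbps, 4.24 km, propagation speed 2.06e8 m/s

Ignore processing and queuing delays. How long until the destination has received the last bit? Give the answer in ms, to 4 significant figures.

L = 1397 × 8 = 11176 bits.
Transmission delays (L/R per hop): 0.385379, 0.283655, 5.3219, 0.00177397 ms; sum = 5.99271 ms.
Propagation delays (d/s per hop): 0.00611111, 0.0092, 0.0150802, 0.0205825 ms; sum = 0.0509738 ms.
End-to-end = 6.044 ms.

6.044 ms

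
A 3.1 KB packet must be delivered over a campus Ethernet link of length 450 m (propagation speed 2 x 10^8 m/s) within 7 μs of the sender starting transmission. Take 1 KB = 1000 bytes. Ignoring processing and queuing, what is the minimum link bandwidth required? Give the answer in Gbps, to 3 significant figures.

L = 24800 bits.
Propagation delay = 450 / 200000000 = 2.25 μs.
Transmission budget = 7 − 2.25 = 4.75 μs.
R ≥ L / t_tx = 24800 bits / 4.75e-06 s = 5.22 Gbps.

5.22 Gbps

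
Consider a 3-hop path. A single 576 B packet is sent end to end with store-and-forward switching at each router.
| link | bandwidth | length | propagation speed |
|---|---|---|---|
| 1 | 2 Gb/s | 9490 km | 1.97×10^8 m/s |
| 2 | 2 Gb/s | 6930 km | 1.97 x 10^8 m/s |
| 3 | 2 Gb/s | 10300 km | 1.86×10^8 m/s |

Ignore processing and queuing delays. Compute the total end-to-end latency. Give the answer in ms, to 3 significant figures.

L = 576 × 8 = 4608 bits.
Transmission delay per hop = L/R = 4608/2000000000 = 0.002304 ms; 3 hops → 0.006912 ms.
Propagation delays (d/s per hop): 48.1726, 35.1777, 55.3763 ms; sum = 138.727 ms.
End-to-end = 139 ms.

139 ms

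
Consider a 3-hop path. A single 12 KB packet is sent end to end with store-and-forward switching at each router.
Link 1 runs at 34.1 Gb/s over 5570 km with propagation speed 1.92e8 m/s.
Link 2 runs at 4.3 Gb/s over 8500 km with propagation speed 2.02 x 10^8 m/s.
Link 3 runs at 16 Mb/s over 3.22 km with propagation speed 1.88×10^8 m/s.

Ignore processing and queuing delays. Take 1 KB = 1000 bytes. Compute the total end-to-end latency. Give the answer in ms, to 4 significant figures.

L = 96000 bits.
Transmission delays (L/R per hop): 0.00281525, 0.0223256, 6 ms; sum = 6.02514 ms.
Propagation delays (d/s per hop): 29.0104, 42.0792, 0.0171277 ms; sum = 71.1068 ms.
End-to-end = 77.13 ms.

77.13 ms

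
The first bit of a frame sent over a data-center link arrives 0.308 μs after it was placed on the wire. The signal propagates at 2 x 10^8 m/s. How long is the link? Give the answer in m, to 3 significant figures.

61.6 m

d = s × t_prop = 200000000 × 3.08e-07 = 61.6 m.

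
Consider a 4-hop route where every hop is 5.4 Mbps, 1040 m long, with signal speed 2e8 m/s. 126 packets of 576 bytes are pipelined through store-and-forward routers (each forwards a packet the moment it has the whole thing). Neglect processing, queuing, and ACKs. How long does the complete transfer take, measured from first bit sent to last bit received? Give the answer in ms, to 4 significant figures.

Per-hop transmission t_tx = L/R = 4608/5400000 = 0.853333 ms.
Per-hop propagation t_prop = 1040/200000000 = 0.0052 ms.
Pipeline fill: first packet needs 4·t_tx to clear all hops; remaining 125 packets each add one t_tx.
Total = (4+126-1)·t_tx + 4·t_prop = 129·0.853333 + 4·0.0052 = 110.1 ms.

110.1 ms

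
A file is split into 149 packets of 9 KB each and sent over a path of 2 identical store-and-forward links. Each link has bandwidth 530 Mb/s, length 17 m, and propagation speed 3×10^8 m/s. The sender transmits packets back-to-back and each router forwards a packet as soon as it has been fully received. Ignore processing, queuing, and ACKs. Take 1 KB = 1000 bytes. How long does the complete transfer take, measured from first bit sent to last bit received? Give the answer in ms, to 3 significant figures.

20.4 ms

Per-hop transmission t_tx = L/R = 72000/530000000 = 0.135849 ms.
Per-hop propagation t_prop = 17/300000000 = 5.66667e-05 ms.
Pipeline fill: first packet needs 2·t_tx to clear all hops; remaining 148 packets each add one t_tx.
Total = (2+149-1)·t_tx + 2·t_prop = 150·0.135849 + 2·5.66667e-05 = 20.4 ms.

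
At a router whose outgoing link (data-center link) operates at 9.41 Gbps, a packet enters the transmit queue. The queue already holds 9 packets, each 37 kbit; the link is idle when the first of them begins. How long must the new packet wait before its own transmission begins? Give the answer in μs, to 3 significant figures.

35.4 μs

Each queued packet: L/R = 37000/9410000000 = 3.93199 μs.
9 queued → 35.3879 μs.
Queuing delay = 35.4 μs.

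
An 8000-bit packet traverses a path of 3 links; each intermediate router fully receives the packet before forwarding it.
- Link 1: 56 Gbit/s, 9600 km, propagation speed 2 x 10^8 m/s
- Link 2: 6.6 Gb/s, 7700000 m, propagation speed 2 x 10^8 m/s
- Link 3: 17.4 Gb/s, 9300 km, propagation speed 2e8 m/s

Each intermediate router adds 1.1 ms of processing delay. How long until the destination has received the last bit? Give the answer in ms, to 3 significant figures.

135 ms

Transmission delays (L/R per hop): 0.000142857, 0.00121212, 0.00045977 ms; sum = 0.00181475 ms.
Propagation delays (d/s per hop): 48, 38.5, 46.5 ms; sum = 133 ms.
Processing at 2 router(s): 2 × 1.1 ms = 2.2 ms.
End-to-end = 135 ms.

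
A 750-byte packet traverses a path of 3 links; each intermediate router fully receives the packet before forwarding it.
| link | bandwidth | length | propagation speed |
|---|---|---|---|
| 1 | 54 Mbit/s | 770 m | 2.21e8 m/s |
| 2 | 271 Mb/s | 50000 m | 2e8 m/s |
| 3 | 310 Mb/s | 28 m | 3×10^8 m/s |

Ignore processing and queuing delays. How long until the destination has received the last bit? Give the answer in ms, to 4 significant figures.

L = 750 × 8 = 6000 bits.
Transmission delays (L/R per hop): 0.111111, 0.0221402, 0.0193548 ms; sum = 0.152606 ms.
Propagation delays (d/s per hop): 0.00348416, 0.25, 9.33333e-05 ms; sum = 0.253577 ms.
End-to-end = 0.4062 ms.

0.4062 ms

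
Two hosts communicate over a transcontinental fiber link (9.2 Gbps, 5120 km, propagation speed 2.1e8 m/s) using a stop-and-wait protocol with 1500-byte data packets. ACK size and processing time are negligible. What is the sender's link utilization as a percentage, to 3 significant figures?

0.00267 %

t_tx = L/R = 12000/9200000000 = 1.30435e-06 s.
t_prop = 5120000/210000000 = 0.024381 s; RTT = 0.0487619 s.
Cycle = t_tx + RTT = 0.0487632 s.
Utilization = t_tx / cycle = 1.30435e-06/0.0487632 = 0.00267 %.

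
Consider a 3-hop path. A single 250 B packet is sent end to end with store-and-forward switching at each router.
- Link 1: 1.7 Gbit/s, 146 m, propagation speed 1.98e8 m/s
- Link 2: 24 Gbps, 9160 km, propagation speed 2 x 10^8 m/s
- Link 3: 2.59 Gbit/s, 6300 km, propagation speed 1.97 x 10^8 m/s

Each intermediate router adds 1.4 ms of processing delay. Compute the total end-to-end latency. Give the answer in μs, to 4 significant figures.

L = 250 × 8 = 2000 bits.
Transmission delays (L/R per hop): 1.17647, 0.0833333, 0.772201 μs; sum = 2.032 μs.
Propagation delays (d/s per hop): 0.737374, 45800, 31979.7 μs; sum = 77780.4 μs.
Processing at 2 router(s): 2 × 1.4 ms = 2800 μs.
End-to-end = 80580 μs.

80580 μs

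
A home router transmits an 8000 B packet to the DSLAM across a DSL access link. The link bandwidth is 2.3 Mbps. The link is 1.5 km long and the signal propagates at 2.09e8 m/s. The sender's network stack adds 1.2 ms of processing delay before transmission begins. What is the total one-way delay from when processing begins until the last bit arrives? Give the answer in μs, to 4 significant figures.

29030 μs

L = 8000 × 8 = 64000 bits.
Transmission delay = L/R = 64000 / 2300000 = 27826.1 μs.
Propagation delay = d/s = 1500 m / 209000000 m/s = 7.17703 μs.
Plus processing delay 1.2 ms = 1200 μs.
Total = 29030 μs.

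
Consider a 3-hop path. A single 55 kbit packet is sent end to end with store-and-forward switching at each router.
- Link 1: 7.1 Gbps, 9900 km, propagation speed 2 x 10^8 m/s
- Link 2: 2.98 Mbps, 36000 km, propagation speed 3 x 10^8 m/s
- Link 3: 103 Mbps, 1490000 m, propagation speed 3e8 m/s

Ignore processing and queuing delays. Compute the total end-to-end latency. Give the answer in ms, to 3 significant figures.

193 ms

L = 55000 bits.
Transmission delays (L/R per hop): 0.00774648, 18.4564, 0.533981 ms; sum = 18.9981 ms.
Propagation delays (d/s per hop): 49.5, 120, 4.96667 ms; sum = 174.467 ms.
End-to-end = 193 ms.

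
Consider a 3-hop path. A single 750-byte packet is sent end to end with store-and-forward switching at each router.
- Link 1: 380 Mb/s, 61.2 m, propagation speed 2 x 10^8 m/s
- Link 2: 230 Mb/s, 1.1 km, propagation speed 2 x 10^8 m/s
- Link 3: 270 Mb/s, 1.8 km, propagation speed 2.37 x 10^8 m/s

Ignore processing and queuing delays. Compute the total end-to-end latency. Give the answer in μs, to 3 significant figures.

77.5 μs

L = 750 × 8 = 6000 bits.
Transmission delays (L/R per hop): 15.7895, 26.087, 22.2222 μs; sum = 64.0987 μs.
Propagation delays (d/s per hop): 0.306, 5.5, 7.59494 μs; sum = 13.4009 μs.
End-to-end = 77.5 μs.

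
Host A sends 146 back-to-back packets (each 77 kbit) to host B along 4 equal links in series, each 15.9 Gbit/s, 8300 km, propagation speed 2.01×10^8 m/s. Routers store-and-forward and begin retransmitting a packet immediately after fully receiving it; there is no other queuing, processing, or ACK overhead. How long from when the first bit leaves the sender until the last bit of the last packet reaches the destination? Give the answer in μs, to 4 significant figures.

165900 μs

Per-hop transmission t_tx = L/R = 77000/15900000000 = 4.84277 μs.
Per-hop propagation t_prop = 8300000/2.01e+08 = 41293.5 μs.
Pipeline fill: first packet needs 4·t_tx to clear all hops; remaining 145 packets each add one t_tx.
Total = (4+146-1)·t_tx + 4·t_prop = 149·4.84277 + 4·41293.5 = 165900 μs.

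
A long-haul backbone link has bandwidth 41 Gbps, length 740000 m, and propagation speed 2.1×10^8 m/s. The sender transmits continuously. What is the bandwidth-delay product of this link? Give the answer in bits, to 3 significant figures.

Propagation delay = 740000 / 210000000 = 0.00352381 s.
BDP = R × t_prop = 41000000000 × 0.00352381 = 144476000 bits.

144000000 bits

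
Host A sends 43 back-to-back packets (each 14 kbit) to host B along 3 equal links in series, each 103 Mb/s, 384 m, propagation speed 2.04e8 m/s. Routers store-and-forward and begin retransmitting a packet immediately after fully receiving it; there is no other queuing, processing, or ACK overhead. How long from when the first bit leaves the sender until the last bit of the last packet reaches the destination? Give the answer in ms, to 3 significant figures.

Per-hop transmission t_tx = L/R = 14000/103000000 = 0.135922 ms.
Per-hop propagation t_prop = 384/204000000 = 0.00188235 ms.
Pipeline fill: first packet needs 3·t_tx to clear all hops; remaining 42 packets each add one t_tx.
Total = (3+43-1)·t_tx + 3·t_prop = 45·0.135922 + 3·0.00188235 = 6.12 ms.

6.12 ms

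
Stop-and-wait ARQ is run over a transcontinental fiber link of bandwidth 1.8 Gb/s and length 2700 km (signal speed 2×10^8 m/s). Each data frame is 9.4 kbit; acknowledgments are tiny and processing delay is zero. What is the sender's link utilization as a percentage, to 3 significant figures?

t_tx = L/R = 9400/1800000000 = 5.22222e-06 s.
t_prop = 2700000/200000000 = 0.0135 s; RTT = 0.027 s.
Cycle = t_tx + RTT = 0.0270052 s.
Utilization = t_tx / cycle = 5.22222e-06/0.0270052 = 0.0193 %.

0.0193 %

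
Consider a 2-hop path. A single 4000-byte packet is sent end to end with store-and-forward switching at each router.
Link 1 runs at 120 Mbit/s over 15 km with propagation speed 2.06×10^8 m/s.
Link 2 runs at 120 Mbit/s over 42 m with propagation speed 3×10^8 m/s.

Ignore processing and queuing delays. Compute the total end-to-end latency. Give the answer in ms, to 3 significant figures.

L = 4000 × 8 = 32000 bits.
Transmission delay per hop = L/R = 32000/120000000 = 0.266667 ms; 2 hops → 0.533333 ms.
Propagation delays (d/s per hop): 0.0728155, 0.00014 ms; sum = 0.0729555 ms.
End-to-end = 0.606 ms.

0.606 ms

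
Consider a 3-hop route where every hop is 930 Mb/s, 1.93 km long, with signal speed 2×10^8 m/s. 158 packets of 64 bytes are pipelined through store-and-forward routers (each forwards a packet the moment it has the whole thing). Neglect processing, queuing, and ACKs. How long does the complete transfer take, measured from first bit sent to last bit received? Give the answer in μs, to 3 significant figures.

Per-hop transmission t_tx = L/R = 512/930000000 = 0.550538 μs.
Per-hop propagation t_prop = 1930/200000000 = 9.65 μs.
Pipeline fill: first packet needs 3·t_tx to clear all hops; remaining 157 packets each add one t_tx.
Total = (3+158-1)·t_tx + 3·t_prop = 160·0.550538 + 3·9.65 = 117 μs.

117 μs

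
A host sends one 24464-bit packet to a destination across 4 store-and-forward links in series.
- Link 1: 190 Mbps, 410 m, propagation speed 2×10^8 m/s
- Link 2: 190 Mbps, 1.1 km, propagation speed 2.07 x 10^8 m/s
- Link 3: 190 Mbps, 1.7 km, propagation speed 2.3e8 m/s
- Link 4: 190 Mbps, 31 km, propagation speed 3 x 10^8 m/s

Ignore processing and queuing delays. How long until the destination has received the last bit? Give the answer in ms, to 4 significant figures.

0.6331 ms

Transmission delay per hop = L/R = 24464/190000000 = 0.128758 ms; 4 hops → 0.515032 ms.
Propagation delays (d/s per hop): 0.00205, 0.00531401, 0.0073913, 0.103333 ms; sum = 0.118089 ms.
End-to-end = 0.6331 ms.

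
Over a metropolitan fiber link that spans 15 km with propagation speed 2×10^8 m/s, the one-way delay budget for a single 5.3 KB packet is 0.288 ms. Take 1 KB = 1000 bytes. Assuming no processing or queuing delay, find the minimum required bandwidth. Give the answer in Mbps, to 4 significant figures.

199.1 Mbps

L = 42400 bits.
Propagation delay = 15000 / 200000000 = 0.075 ms.
Transmission budget = 0.288 − 0.075 = 0.213 ms.
R ≥ L / t_tx = 42400 bits / 0.000213 s = 199.1 Mbps.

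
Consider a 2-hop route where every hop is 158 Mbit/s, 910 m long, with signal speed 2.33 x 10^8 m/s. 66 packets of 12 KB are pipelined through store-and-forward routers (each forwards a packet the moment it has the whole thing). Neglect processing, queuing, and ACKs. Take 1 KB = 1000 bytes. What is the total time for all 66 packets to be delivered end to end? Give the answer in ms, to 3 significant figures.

40.7 ms

Per-hop transmission t_tx = L/R = 96000/158000000 = 0.607595 ms.
Per-hop propagation t_prop = 910/233000000 = 0.00390558 ms.
Pipeline fill: first packet needs 2·t_tx to clear all hops; remaining 65 packets each add one t_tx.
Total = (2+66-1)·t_tx + 2·t_prop = 67·0.607595 + 2·0.00390558 = 40.7 ms.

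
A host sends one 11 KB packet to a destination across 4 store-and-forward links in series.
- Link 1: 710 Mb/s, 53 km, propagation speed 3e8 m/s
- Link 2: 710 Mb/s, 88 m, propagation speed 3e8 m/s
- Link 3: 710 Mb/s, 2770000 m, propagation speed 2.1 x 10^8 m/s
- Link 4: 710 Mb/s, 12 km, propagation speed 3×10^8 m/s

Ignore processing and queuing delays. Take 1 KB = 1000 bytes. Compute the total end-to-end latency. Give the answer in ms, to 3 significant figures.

13.9 ms

L = 88000 bits.
Transmission delay per hop = L/R = 88000/710000000 = 0.123944 ms; 4 hops → 0.495775 ms.
Propagation delays (d/s per hop): 0.176667, 0.000293333, 13.1905, 0.04 ms; sum = 13.4074 ms.
End-to-end = 13.9 ms.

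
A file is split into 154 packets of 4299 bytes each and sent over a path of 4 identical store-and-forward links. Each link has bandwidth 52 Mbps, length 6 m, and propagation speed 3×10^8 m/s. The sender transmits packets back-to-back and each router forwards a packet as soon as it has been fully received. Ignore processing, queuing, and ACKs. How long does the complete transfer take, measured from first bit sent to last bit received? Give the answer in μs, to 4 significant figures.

103800 μs

Per-hop transmission t_tx = L/R = 34392/52000000 = 661.385 μs.
Per-hop propagation t_prop = 6/300000000 = 0.02 μs.
Pipeline fill: first packet needs 4·t_tx to clear all hops; remaining 153 packets each add one t_tx.
Total = (4+154-1)·t_tx + 4·t_prop = 157·661.385 + 4·0.02 = 103800 μs.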